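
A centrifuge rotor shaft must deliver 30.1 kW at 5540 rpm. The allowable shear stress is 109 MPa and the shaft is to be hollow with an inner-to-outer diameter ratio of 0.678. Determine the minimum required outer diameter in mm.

ω = 2π·5540/60 = 580.1 rad/s, so T = P/ω = 30.1×10³ / 580.1 = 51.88 N·m.
For a hollow shaft with d_i/d_o = 0.678: τ_max = 16T/(π d_o³ (1−k⁴)), so d_o = [16T/(π τ_allow (1−k⁴))]^(1/3) = [16·51.88/(π·1.09×10^8·0.7887)]^(1/3) = 0.01454 m.

14.5 mm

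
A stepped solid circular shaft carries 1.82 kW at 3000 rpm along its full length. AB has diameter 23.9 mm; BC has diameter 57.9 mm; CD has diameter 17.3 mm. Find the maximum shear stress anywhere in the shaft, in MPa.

ω = 2π·3000/60 = 314.2 rad/s, so T = P/ω = 1.82×10³ / 314.2 = 5.793 N·m.
Under the same torque, τ_max = 16T/(πd³) is largest where d is smallest — segment CD (d = 17.3 mm).
τ_max = 16·5.793/(π·(0.0173)³) = 5.698×10^6 Pa.

5.70 MPa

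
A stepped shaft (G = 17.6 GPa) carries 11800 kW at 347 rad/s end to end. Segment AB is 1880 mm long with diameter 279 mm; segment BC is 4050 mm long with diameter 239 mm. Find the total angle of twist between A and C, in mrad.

ω = 347 rad/s, so T = P/ω = 11800×10³ / 347.0 = 34010 N·m.
J_AB = π(0.279)⁴/32 = 5.95×10^-4 m⁴; J_BC = π(0.239)⁴/32 = 3.20×10^-4 m⁴.
θ = (T/G)·Σ L_i/J_i = (34010/17.6×10⁹)·(1.88/5.95×10^-4 + 4.05/3.20×10^-4) = 0.03054 rad.

30.5 mrad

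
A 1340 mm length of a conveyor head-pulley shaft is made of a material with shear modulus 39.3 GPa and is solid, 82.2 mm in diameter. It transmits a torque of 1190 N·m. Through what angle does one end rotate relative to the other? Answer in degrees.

0.519°

J = πd⁴/32 = π(0.0822)⁴/32 = 4.482×10^-6 m⁴.
θ = T·L/(G·J) = 1190 × 1.34 / (39.3×10⁹ × 4.482×10^-6) = 9.053×10^-3 rad.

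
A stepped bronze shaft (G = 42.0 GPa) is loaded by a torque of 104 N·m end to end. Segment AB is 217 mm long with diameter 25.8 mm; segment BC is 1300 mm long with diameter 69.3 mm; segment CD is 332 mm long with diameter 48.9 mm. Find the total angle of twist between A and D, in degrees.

J_AB = π(0.0258)⁴/32 = 4.35×10^-8 m⁴; J_BC = π(0.0693)⁴/32 = 2.26×10^-6 m⁴; J_CD = π(0.0489)⁴/32 = 5.61×10^-7 m⁴.
θ = (T/G)·Σ L_i/J_i = (104.0/42.0×10⁹)·(0.217/4.35×10^-8 + 1.30/2.26×10^-6 + 0.332/5.61×10^-7) = 0.01524 rad.

0.873°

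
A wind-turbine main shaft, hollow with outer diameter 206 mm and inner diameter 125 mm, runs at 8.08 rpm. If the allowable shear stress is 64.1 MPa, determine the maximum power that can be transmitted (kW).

J = π(d_o⁴ − d_i⁴)/32 = π(0.206⁴ − 0.125⁴)/32 = 1.528×10^-4 m⁴.
T_max = τ_allow·J/r = 6.41×10^7 × 1.528×10^-4 / 0.103 = 95110 N·m.
ω = 2π·8.08/60 = 0.8461 rad/s, so P_max = T_max·ω = 8.047×10^4 W.

80.5 kW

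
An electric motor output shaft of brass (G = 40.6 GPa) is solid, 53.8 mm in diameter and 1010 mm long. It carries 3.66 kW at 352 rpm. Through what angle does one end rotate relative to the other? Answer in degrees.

ω = 2π·352/60 = 36.86 rad/s, so T = P/ω = 3.66×10³ / 36.86 = 99.29 N·m.
J = πd⁴/32 = π(0.0538)⁴/32 = 8.225×10^-7 m⁴.
θ = T·L/(G·J) = 99.29 × 1.01 / (40.6×10⁹ × 8.225×10^-7) = 3.003×10^-3 rad.

0.172°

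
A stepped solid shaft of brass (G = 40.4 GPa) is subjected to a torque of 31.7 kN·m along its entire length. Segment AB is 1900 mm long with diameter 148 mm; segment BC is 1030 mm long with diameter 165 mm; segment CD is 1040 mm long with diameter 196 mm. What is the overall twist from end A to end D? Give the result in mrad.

48.4 mrad

J_AB = π(0.148)⁴/32 = 4.71×10^-5 m⁴; J_BC = π(0.165)⁴/32 = 7.28×10^-5 m⁴; J_CD = π(0.196)⁴/32 = 1.45×10^-4 m⁴.
θ = (T/G)·Σ L_i/J_i = (31700/40.4×10⁹)·(1.90/4.71×10^-5 + 1.03/7.28×10^-5 + 1.04/1.45×10^-4) = 0.04839 rad.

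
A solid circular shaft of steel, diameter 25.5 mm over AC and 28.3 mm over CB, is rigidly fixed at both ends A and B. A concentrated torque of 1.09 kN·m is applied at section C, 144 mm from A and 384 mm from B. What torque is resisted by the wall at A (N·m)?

Compatibility: T_A·a/J_AC = T_B·b/J_CB with T_A + T_B = T₀.
J_AC = 4.15×10^-8 m⁴, J_CB = 6.30×10^-8 m⁴, so T_A = T₀·(J_AC/a)/((J_AC/a)+(J_CB/b)) = 694.8 N·m, T_B = 395.2 N·m.

695 N·m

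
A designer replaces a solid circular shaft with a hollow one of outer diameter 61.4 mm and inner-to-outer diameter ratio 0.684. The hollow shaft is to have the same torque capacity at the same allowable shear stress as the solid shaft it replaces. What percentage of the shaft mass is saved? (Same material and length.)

37.3 %

Equal τ_max and T ⇒ the solid shaft needs d_s³ = d_o³(1−k⁴), so d_s = 61.4·(1−0.684⁴)^(1/3) = 56.55 mm.
Area ratio A_h/A_s = d_o²(1−k²)/d_s² = (1−k²)/(1−k⁴)^(2/3) = 0.6274.
Mass saving = 1 − 0.6274 = 37.3 %.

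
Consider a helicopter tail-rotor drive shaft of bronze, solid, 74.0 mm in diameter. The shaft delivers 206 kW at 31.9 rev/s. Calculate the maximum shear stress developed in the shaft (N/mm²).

12.9 N/mm²

ω = 2π·31.9 = 200.4 rad/s, so T = P/ω = 206×10³ / 200.4 = 1028 N·m.
J = πd⁴/32 = π(0.0740)⁴/32 = 2.944×10^-6 m⁴.
τ_max = T·r/J = 1028 × 0.0370 / 2.944×10^-6 = 1.292×10^7 Pa.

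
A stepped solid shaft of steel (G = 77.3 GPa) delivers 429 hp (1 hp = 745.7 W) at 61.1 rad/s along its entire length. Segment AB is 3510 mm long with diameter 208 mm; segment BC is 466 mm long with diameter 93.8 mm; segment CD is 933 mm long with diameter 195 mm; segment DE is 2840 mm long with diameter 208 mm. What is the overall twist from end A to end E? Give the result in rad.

ω = 61.1 rad/s, so T = P/ω = 429×745.7 / 61.10 = 5236 N·m.
J_AB = π(0.208)⁴/32 = 1.84×10^-4 m⁴; J_BC = π(0.0938)⁴/32 = 7.60×10^-6 m⁴; J_CD = π(0.195)⁴/32 = 1.42×10^-4 m⁴; J_DE = π(0.208)⁴/32 = 1.84×10^-4 m⁴.
θ = (T/G)·Σ L_i/J_i = (5236/77.3×10⁹)·(3.51/1.84×10^-4 + 0.466/7.60×10^-6 + 0.933/1.42×10^-4 + 2.84/1.84×10^-4) = 6.939×10^-3 rad.

0.00694 rad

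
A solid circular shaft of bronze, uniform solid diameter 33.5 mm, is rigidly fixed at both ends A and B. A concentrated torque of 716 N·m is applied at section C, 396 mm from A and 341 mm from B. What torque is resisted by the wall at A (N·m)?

With uniform GJ and both ends fixed, compatibility θ_AC = θ_CB gives T_A·a = T_B·b, together with T_A + T_B = T₀.
T_A = T₀·b/(a+b) = 716.0·341/737.0 = 331.3 N·m; T_B = 384.7 N·m.

331 N·m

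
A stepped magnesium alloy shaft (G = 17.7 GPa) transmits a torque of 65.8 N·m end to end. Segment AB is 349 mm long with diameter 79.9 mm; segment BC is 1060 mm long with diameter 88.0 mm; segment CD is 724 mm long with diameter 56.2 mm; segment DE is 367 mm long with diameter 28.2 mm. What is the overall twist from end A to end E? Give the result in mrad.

25.7 mrad

J_AB = π(0.0799)⁴/32 = 4.00×10^-6 m⁴; J_BC = π(0.0880)⁴/32 = 5.89×10^-6 m⁴; J_CD = π(0.0562)⁴/32 = 9.79×10^-7 m⁴; J_DE = π(0.0282)⁴/32 = 6.21×10^-8 m⁴.
θ = (T/G)·Σ L_i/J_i = (65.80/17.7×10⁹)·(0.349/4.00×10^-6 + 1.06/5.89×10^-6 + 0.724/9.79×10^-7 + 0.367/6.21×10^-8) = 0.02572 rad.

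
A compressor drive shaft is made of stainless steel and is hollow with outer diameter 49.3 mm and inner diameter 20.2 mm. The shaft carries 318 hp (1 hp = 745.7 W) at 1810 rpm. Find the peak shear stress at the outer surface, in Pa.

ω = 2π·1810/60 = 189.5 rad/s, so T = P/ω = 318×745.7 / 189.5 = 1251 N·m.
J = π(d_o⁴ − d_i⁴)/32 = π(0.0493⁴ − 0.0202⁴)/32 = 5.636×10^-7 m⁴.
τ_max = T·r/J = 1251 × 0.0246 / 5.636×10^-7 = 5.472×10^7 Pa.

5.47e7 Pa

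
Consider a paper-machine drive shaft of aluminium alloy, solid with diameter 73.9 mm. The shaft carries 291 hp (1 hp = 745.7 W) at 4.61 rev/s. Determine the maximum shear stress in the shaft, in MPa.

ω = 2π·4.61 = 28.97 rad/s, so T = P/ω = 291×745.7 / 28.97 = 7492 N·m.
J = πd⁴/32 = π(0.0739)⁴/32 = 2.928×10^-6 m⁴.
τ_max = T·r/J = 7492 × 0.0370 / 2.928×10^-6 = 9.454×10^7 Pa.

94.5 MPa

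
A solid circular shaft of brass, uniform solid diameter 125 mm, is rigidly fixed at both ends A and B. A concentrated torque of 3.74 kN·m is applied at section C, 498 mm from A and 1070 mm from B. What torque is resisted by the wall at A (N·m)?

With uniform GJ and both ends fixed, compatibility θ_AC = θ_CB gives T_A·a = T_B·b, together with T_A + T_B = T₀.
T_A = T₀·b/(a+b) = 3740·1070/1568 = 2552 N·m; T_B = 1188 N·m.

2550 N·m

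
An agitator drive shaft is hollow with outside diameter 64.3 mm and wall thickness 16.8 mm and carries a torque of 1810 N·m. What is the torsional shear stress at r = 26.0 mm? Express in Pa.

2.96e7 Pa

J = π(d_o⁴ − d_i⁴)/32 = π(0.0643⁴ − 0.0307⁴)/32 = 1.591×10^-6 m⁴.
Shear stress varies linearly with radius: τ = T·r/J = 1810 × 0.0260 / 1.591×10^-6 = 2.958×10^7 Pa.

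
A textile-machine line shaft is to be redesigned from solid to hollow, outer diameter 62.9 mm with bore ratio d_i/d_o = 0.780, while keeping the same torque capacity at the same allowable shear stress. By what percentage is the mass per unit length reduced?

46.7 %

Equal τ_max and T ⇒ the solid shaft needs d_s³ = d_o³(1−k⁴), so d_s = 62.9·(1−0.780⁴)^(1/3) = 53.92 mm.
Area ratio A_h/A_s = d_o²(1−k²)/d_s² = (1−k²)/(1−k⁴)^(2/3) = 0.5329.
Mass saving = 1 − 0.5329 = 46.7 %.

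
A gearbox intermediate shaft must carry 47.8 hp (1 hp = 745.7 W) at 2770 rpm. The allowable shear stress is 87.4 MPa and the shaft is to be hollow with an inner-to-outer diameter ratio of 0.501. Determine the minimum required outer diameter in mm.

19.7 mm

ω = 2π·2770/60 = 290.1 rad/s, so T = P/ω = 47.8×745.7 / 290.1 = 122.9 N·m.
For a hollow shaft with d_i/d_o = 0.501: τ_max = 16T/(π d_o³ (1−k⁴)), so d_o = [16T/(π τ_allow (1−k⁴))]^(1/3) = [16·122.9/(π·8.74×10^7·0.9370)]^(1/3) = 0.01970 m.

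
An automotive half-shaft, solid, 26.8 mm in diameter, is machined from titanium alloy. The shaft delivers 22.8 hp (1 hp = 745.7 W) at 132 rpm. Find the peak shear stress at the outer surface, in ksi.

47.2 ksi

ω = 2π·132/60 = 13.82 rad/s, so T = P/ω = 22.8×745.7 / 13.82 = 1230 N·m.
J = πd⁴/32 = π(0.0268)⁴/32 = 5.065×10^-8 m⁴.
τ_max = T·r/J = 1230 × 0.0134 / 5.065×10^-8 = 3.254×10^8 Pa.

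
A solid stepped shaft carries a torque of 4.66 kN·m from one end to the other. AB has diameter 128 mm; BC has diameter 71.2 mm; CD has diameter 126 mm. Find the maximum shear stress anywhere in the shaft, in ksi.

Under the same torque, τ_max = 16T/(πd³) is largest where d is smallest — segment BC (d = 71.2 mm).
τ_max = 16·4660/(π·(0.0712)³) = 6.575×10^7 Pa.

9.54 ksi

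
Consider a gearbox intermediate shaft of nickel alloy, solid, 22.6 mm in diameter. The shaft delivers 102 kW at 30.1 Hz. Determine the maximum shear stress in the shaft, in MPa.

238 MPa

ω = 2π·30.1 = 189.1 rad/s, so T = P/ω = 102×10³ / 189.1 = 539.3 N·m.
J = πd⁴/32 = π(0.0226)⁴/32 = 2.561×10^-8 m⁴.
τ_max = T·r/J = 539.3 × 0.0113 / 2.561×10^-8 = 2.380×10^8 Pa.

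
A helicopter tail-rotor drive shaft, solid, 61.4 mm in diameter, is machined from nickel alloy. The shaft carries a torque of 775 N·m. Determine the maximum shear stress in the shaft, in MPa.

17.1 MPa

J = πd⁴/32 = π(0.0614)⁴/32 = 1.395×10^-6 m⁴.
τ_max = T·r/J = 775.0 × 0.0307 / 1.395×10^-6 = 1.705×10^7 Pa.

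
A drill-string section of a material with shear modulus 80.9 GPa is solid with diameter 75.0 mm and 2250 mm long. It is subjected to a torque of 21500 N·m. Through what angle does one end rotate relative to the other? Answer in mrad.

J = πd⁴/32 = π(0.0750)⁴/32 = 3.106×10^-6 m⁴.
θ = T·L/(G·J) = 21500 × 2.25 / (80.9×10⁹ × 3.106×10^-6) = 0.1925 rad.

192 mrad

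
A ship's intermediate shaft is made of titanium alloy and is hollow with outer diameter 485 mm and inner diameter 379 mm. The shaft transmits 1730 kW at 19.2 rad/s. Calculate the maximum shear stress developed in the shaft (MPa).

6.41 MPa

ω = 19.2 rad/s, so T = P/ω = 1730×10³ / 19.20 = 90100 N·m.
J = π(d_o⁴ − d_i⁴)/32 = π(0.485⁴ − 0.379⁴)/32 = 3.406×10^-3 m⁴.
τ_max = T·r/J = 90100 × 0.242 / 3.406×10^-3 = 6.414×10^6 Pa.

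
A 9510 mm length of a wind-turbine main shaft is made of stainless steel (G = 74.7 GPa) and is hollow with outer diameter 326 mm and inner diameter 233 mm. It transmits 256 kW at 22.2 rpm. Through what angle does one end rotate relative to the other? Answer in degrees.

0.980°

ω = 2π·22.2/60 = 2.325 rad/s, so T = P/ω = 256×10³ / 2.325 = 110100 N·m.
J = π(d_o⁴ − d_i⁴)/32 = π(0.326⁴ − 0.233⁴)/32 = 8.195×10^-4 m⁴.
θ = T·L/(G·J) = 110100 × 9.51 / (74.7×10⁹ × 8.195×10^-4) = 0.01711 rad.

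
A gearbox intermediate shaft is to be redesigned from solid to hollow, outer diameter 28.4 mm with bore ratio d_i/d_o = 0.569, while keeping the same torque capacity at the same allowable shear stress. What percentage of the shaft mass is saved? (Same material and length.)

27.2 %

Equal τ_max and T ⇒ the solid shaft needs d_s³ = d_o³(1−k⁴), so d_s = 28.4·(1−0.569⁴)^(1/3) = 27.37 mm.
Area ratio A_h/A_s = d_o²(1−k²)/d_s² = (1−k²)/(1−k⁴)^(2/3) = 0.7280.
Mass saving = 1 − 0.7280 = 27.2 %.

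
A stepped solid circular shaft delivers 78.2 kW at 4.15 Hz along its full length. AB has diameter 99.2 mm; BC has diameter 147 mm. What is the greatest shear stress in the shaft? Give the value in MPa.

15.6 MPa

ω = 2π·4.15 = 26.08 rad/s, so T = P/ω = 78.2×10³ / 26.08 = 2999 N·m.
Under the same torque, τ_max = 16T/(πd³) is largest where d is smallest — segment AB (d = 99.2 mm).
τ_max = 16·2999/(π·(0.0992)³) = 1.565×10^7 Pa.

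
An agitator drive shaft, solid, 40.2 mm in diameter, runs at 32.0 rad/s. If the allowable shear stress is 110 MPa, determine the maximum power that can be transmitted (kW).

44.9 kW

J = πd⁴/32 = π(0.0402)⁴/32 = 2.564×10^-7 m⁴.
T_max = τ_allow·J/r = 1.10×10^8 × 2.564×10^-7 / 0.0201 = 1403 N·m.
ω = 32.0 rad/s, so P_max = T_max·ω = 4.490×10^4 W.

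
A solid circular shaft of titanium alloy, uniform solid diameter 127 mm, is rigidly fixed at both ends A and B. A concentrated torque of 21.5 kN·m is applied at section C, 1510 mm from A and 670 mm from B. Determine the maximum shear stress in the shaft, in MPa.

37.0 MPa

With uniform GJ and both ends fixed, compatibility θ_AC = θ_CB gives T_A·a = T_B·b, together with T_A + T_B = T₀.
T_A = T₀·b/(a+b) = 21500·670/2180 = 6608 N·m; T_B = 14890 N·m.
τ in each portion: τ_AC = 1.64×10^7 Pa, τ_CB = 3.70×10^7 Pa; maximum is in CB.
τ_max = T_CB·r/J = 14890·0.0635/2.55×10^-5 = 3.703×10^7 Pa.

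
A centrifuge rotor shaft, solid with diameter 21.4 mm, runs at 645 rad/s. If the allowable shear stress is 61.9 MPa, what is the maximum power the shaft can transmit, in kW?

76.8 kW

J = πd⁴/32 = π(0.0214)⁴/32 = 2.059×10^-8 m⁴.
T_max = τ_allow·J/r = 6.19×10^7 × 2.059×10^-8 / 0.0107 = 119.1 N·m.
ω = 645 rad/s, so P_max = T_max·ω = 7.683×10^4 W.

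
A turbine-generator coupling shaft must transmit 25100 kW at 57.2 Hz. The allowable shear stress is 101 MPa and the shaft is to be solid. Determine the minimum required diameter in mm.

152 mm

ω = 2π·57.2 = 359.4 rad/s, so T = P/ω = 25100×10³ / 359.4 = 69840 N·m.
For a solid shaft τ_max = 16T/(πd³), so d = (16T/(π τ_allow))^(1/3) = (16·69840/(π·1.01×10^8))^(1/3) = 0.1521 m.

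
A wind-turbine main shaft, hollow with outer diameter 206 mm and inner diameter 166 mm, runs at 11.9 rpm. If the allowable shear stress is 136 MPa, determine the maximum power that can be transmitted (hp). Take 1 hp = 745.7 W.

J = π(d_o⁴ − d_i⁴)/32 = π(0.206⁴ − 0.166⁴)/32 = 1.022×10^-4 m⁴.
T_max = τ_allow·J/r = 1.36×10^8 × 1.022×10^-4 / 0.103 = 135000 N·m.
ω = 2π·11.9/60 = 1.246 rad/s, so P_max = T_max·ω = 1.682×10^5 W.

226 hp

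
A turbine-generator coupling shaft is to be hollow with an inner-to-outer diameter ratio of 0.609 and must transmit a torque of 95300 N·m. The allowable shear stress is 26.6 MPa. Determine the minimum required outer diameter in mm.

For a hollow shaft with d_i/d_o = 0.609: τ_max = 16T/(π d_o³ (1−k⁴)), so d_o = [16T/(π τ_allow (1−k⁴))]^(1/3) = [16·95300/(π·2.66×10^7·0.8624)]^(1/3) = 0.2766 m.

277 mm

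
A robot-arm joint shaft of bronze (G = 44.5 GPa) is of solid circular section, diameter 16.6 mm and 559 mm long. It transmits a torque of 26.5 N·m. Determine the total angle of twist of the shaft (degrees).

2.56°

J = πd⁴/32 = π(0.0166)⁴/32 = 7.455×10^-9 m⁴.
θ = T·L/(G·J) = 26.50 × 0.559 / (44.5×10⁹ × 7.455×10^-9) = 0.04465 rad.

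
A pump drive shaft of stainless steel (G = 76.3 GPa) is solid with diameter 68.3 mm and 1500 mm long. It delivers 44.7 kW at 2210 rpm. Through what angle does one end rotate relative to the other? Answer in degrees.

0.102°

ω = 2π·2210/60 = 231.4 rad/s, so T = P/ω = 44.7×10³ / 231.4 = 193.1 N·m.
J = πd⁴/32 = π(0.0683)⁴/32 = 2.136×10^-6 m⁴.
θ = T·L/(G·J) = 193.1 × 1.50 / (76.3×10⁹ × 2.136×10^-6) = 1.777×10^-3 rad.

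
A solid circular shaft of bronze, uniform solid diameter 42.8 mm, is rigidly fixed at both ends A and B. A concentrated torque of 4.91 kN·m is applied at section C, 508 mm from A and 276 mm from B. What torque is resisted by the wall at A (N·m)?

1730 N·m

With uniform GJ and both ends fixed, compatibility θ_AC = θ_CB gives T_A·a = T_B·b, together with T_A + T_B = T₀.
T_A = T₀·b/(a+b) = 4910·276/784.0 = 1729 N·m; T_B = 3181 N·m.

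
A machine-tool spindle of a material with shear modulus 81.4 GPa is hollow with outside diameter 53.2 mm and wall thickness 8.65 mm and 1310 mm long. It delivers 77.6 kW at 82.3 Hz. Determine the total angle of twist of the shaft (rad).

0.00387 rad

ω = 2π·82.3 = 517.1 rad/s, so T = P/ω = 77.6×10³ / 517.1 = 150.1 N·m.
J = π(d_o⁴ − d_i⁴)/32 = π(0.0532⁴ − 0.0359⁴)/32 = 6.233×10^-7 m⁴.
θ = T·L/(G·J) = 150.1 × 1.31 / (81.4×10⁹ × 6.233×10^-7) = 3.874×10^-3 rad.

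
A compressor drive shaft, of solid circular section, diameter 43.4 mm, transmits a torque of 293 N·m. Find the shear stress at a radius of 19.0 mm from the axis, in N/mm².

16.0 N/mm²

J = πd⁴/32 = π(0.0434)⁴/32 = 3.483×10^-7 m⁴.
Shear stress varies linearly with radius: τ = T·r/J = 293.0 × 0.0190 / 3.483×10^-7 = 1.598×10^7 Pa.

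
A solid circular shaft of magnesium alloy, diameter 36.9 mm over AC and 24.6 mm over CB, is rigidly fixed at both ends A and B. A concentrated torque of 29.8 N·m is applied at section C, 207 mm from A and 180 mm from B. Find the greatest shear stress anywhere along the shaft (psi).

Compatibility: T_A·a/J_AC = T_B·b/J_CB with T_A + T_B = T₀.
J_AC = 1.82×10^-7 m⁴, J_CB = 3.60×10^-8 m⁴, so T_A = T₀·(J_AC/a)/((J_AC/a)+(J_CB/b)) = 24.28 N·m, T_B = 5.516 N·m.
τ in each portion: τ_AC = 2.46×10^6 Pa, τ_CB = 1.89×10^6 Pa; maximum is in AC.
τ_max = T_AC·r/J = 24.28·0.0184/1.82×10^-7 = 2.462×10^6 Pa.

357 psi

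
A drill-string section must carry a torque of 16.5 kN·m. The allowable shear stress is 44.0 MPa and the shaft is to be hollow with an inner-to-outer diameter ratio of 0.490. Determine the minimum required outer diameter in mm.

127 mm

For a hollow shaft with d_i/d_o = 0.490: τ_max = 16T/(π d_o³ (1−k⁴)), so d_o = [16T/(π τ_allow (1−k⁴))]^(1/3) = [16·16500/(π·4.40×10^7·0.9424)]^(1/3) = 0.1266 m.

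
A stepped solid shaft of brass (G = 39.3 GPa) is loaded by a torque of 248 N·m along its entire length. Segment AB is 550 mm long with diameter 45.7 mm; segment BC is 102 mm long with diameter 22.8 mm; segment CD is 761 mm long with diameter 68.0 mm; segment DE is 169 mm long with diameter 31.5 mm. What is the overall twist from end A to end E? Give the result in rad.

J_AB = π(0.0457)⁴/32 = 4.28×10^-7 m⁴; J_BC = π(0.0228)⁴/32 = 2.65×10^-8 m⁴; J_CD = π(0.0680)⁴/32 = 2.10×10^-6 m⁴; J_DE = π(0.0315)⁴/32 = 9.67×10^-8 m⁴.
θ = (T/G)·Σ L_i/J_i = (248.0/39.3×10⁹)·(0.550/4.28×10^-7 + 0.102/2.65×10^-8 + 0.761/2.10×10^-6 + 0.169/9.67×10^-8) = 0.04569 rad.

0.0457 rad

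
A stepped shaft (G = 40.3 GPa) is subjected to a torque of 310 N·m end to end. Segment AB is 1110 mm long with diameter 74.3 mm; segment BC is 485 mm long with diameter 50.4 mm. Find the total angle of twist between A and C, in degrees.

0.501°

J_AB = π(0.0743)⁴/32 = 2.99×10^-6 m⁴; J_BC = π(0.0504)⁴/32 = 6.33×10^-7 m⁴.
θ = (T/G)·Σ L_i/J_i = (310.0/40.3×10⁹)·(1.11/2.99×10^-6 + 0.485/6.33×10^-7) = 8.743×10^-3 rad.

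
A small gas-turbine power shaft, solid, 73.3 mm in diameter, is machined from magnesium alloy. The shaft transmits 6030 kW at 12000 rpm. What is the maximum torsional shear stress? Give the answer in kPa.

ω = 2π·12000/60 = 1257 rad/s, so T = P/ω = 6030×10³ / 1257 = 4799 N·m.
J = πd⁴/32 = π(0.0733)⁴/32 = 2.834×10^-6 m⁴.
τ_max = T·r/J = 4799 × 0.0367 / 2.834×10^-6 = 6.205×10^7 Pa.

62100 kPa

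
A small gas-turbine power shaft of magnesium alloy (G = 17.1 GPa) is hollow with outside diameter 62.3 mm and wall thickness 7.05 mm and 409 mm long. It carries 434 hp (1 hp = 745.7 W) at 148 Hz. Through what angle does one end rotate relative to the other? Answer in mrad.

8.77 mrad

ω = 2π·148 = 929.9 rad/s, so T = P/ω = 434×745.7 / 929.9 = 348.0 N·m.
J = π(d_o⁴ − d_i⁴)/32 = π(0.0623⁴ − 0.0482⁴)/32 = 9.491×10^-7 m⁴.
θ = T·L/(G·J) = 348.0 × 0.409 / (17.1×10⁹ × 9.491×10^-7) = 8.771×10^-3 rad.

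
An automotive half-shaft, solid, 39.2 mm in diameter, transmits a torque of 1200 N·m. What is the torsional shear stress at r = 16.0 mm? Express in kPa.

J = πd⁴/32 = π(0.0392)⁴/32 = 2.318×10^-7 m⁴.
Shear stress varies linearly with radius: τ = T·r/J = 1200 × 0.0160 / 2.318×10^-7 = 8.282×10^7 Pa.

82800 kPa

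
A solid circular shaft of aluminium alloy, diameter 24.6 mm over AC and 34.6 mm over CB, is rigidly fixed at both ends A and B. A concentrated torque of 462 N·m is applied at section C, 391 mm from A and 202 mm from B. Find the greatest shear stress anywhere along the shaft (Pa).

Compatibility: T_A·a/J_AC = T_B·b/J_CB with T_A + T_B = T₀.
J_AC = 3.60×10^-8 m⁴, J_CB = 1.41×10^-7 m⁴, so T_A = T₀·(J_AC/a)/((J_AC/a)+(J_CB/b)) = 53.88 N·m, T_B = 408.1 N·m.
τ in each portion: τ_AC = 1.84×10^7 Pa, τ_CB = 5.02×10^7 Pa; maximum is in CB.
τ_max = T_CB·r/J = 408.1·0.0173/1.41×10^-7 = 5.018×10^7 Pa.

5.02e7 Pa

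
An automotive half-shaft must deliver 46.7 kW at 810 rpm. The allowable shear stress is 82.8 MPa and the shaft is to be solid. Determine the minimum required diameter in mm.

ω = 2π·810/60 = 84.82 rad/s, so T = P/ω = 46.7×10³ / 84.82 = 550.6 N·m.
For a solid shaft τ_max = 16T/(πd³), so d = (16T/(π τ_allow))^(1/3) = (16·550.6/(π·8.28×10^7))^(1/3) = 0.03235 m.

32.4 mm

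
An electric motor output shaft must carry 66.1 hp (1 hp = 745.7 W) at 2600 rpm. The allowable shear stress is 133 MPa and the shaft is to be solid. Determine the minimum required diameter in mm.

ω = 2π·2600/60 = 272.3 rad/s, so T = P/ω = 66.1×745.7 / 272.3 = 181.0 N·m.
For a solid shaft τ_max = 16T/(πd³), so d = (16T/(π τ_allow))^(1/3) = (16·181.0/(π·1.33×10^8))^(1/3) = 0.01907 m.

19.1 mm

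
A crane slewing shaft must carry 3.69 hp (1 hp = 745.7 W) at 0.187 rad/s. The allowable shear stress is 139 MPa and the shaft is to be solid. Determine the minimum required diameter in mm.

81.4 mm

ω = 0.187 rad/s, so T = P/ω = 3.69×745.7 / 0.1870 = 14710 N·m.
For a solid shaft τ_max = 16T/(πd³), so d = (16T/(π τ_allow))^(1/3) = (16·14710/(π·1.39×10^8))^(1/3) = 0.08139 m.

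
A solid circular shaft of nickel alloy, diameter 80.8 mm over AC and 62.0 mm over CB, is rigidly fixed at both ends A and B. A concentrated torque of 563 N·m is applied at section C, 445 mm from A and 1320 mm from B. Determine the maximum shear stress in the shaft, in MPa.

Compatibility: T_A·a/J_AC = T_B·b/J_CB with T_A + T_B = T₀.
J_AC = 4.18×10^-6 m⁴, J_CB = 1.45×10^-6 m⁴, so T_A = T₀·(J_AC/a)/((J_AC/a)+(J_CB/b)) = 504.1 N·m, T_B = 58.91 N·m.
τ in each portion: τ_AC = 4.87×10^6 Pa, τ_CB = 1.26×10^6 Pa; maximum is in AC.
τ_max = T_AC·r/J = 504.1·0.0404/4.18×10^-6 = 4.867×10^6 Pa.

4.87 MPa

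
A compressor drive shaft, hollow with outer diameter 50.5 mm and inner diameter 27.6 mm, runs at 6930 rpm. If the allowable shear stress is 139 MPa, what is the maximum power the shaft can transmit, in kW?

2320 kW

J = π(d_o⁴ − d_i⁴)/32 = π(0.0505⁴ − 0.0276⁴)/32 = 5.815×10^-7 m⁴.
T_max = τ_allow·J/r = 1.39×10^8 × 5.815×10^-7 / 0.0253 = 3201 N·m.
ω = 2π·6930/60 = 725.7 rad/s, so P_max = T_max·ω = 2.323×10^6 W.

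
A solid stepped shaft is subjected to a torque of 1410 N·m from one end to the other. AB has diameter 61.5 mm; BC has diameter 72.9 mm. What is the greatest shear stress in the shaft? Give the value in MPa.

30.9 MPa

Under the same torque, τ_max = 16T/(πd³) is largest where d is smallest — segment AB (d = 61.5 mm).
τ_max = 16·1410/(π·(0.0615)³) = 3.087×10^7 Pa.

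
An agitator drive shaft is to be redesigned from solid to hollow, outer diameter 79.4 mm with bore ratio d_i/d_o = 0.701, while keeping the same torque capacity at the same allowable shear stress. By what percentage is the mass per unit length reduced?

Equal τ_max and T ⇒ the solid shaft needs d_s³ = d_o³(1−k⁴), so d_s = 79.4·(1−0.701⁴)^(1/3) = 72.41 mm.
Area ratio A_h/A_s = d_o²(1−k²)/d_s² = (1−k²)/(1−k⁴)^(2/3) = 0.6115.
Mass saving = 1 − 0.6115 = 38.9 %.

38.9 %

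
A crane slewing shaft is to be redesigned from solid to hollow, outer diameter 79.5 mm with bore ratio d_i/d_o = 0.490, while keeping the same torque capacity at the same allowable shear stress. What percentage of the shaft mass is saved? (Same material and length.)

Equal τ_max and T ⇒ the solid shaft needs d_s³ = d_o³(1−k⁴), so d_s = 79.5·(1−0.490⁴)^(1/3) = 77.94 mm.
Area ratio A_h/A_s = d_o²(1−k²)/d_s² = (1−k²)/(1−k⁴)^(2/3) = 0.7906.
Mass saving = 1 − 0.7906 = 20.9 %.

20.9 %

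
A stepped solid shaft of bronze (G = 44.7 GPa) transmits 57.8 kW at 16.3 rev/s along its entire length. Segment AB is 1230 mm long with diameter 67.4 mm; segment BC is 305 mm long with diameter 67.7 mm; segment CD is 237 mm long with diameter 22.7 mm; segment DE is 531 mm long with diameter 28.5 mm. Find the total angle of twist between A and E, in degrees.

ω = 2π·16.3 = 102.4 rad/s, so T = P/ω = 57.8×10³ / 102.4 = 564.4 N·m.
J_AB = π(0.0674)⁴/32 = 2.03×10^-6 m⁴; J_BC = π(0.0677)⁴/32 = 2.06×10^-6 m⁴; J_CD = π(0.0227)⁴/32 = 2.61×10^-8 m⁴; J_DE = π(0.0285)⁴/32 = 6.48×10^-8 m⁴.
θ = (T/G)·Σ L_i/J_i = (564.4/44.7×10⁹)·(1.23/2.03×10^-6 + 0.305/2.06×10^-6 + 0.237/2.61×10^-8 + 0.531/6.48×10^-8) = 0.2278 rad.

13.1°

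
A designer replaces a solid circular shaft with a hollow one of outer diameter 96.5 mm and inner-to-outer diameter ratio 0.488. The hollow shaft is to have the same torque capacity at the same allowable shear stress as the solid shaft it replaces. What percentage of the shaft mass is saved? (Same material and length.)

20.8 %

Equal τ_max and T ⇒ the solid shaft needs d_s³ = d_o³(1−k⁴), so d_s = 96.5·(1−0.488⁴)^(1/3) = 94.64 mm.
Area ratio A_h/A_s = d_o²(1−k²)/d_s² = (1−k²)/(1−k⁴)^(2/3) = 0.7921.
Mass saving = 1 − 0.7921 = 20.8 %.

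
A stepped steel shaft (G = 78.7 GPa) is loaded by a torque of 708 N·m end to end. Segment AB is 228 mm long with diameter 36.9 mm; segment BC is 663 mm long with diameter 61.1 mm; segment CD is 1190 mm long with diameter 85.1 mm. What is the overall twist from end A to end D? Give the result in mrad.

17.7 mrad

J_AB = π(0.0369)⁴/32 = 1.82×10^-7 m⁴; J_BC = π(0.0611)⁴/32 = 1.37×10^-6 m⁴; J_CD = π(0.0851)⁴/32 = 5.15×10^-6 m⁴.
θ = (T/G)·Σ L_i/J_i = (708.0/78.7×10⁹)·(0.228/1.82×10^-7 + 0.663/1.37×10^-6 + 1.19/5.15×10^-6) = 0.01771 rad.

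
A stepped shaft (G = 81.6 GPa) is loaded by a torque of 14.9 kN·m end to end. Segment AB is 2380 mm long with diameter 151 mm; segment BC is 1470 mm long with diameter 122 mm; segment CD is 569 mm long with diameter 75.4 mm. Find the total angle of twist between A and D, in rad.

J_AB = π(0.151)⁴/32 = 5.10×10^-5 m⁴; J_BC = π(0.122)⁴/32 = 2.17×10^-5 m⁴; J_CD = π(0.0754)⁴/32 = 3.17×10^-6 m⁴.
θ = (T/G)·Σ L_i/J_i = (14900/81.6×10⁹)·(2.38/5.10×10^-5 + 1.47/2.17×10^-5 + 0.569/3.17×10^-6) = 0.05360 rad.

0.0536 rad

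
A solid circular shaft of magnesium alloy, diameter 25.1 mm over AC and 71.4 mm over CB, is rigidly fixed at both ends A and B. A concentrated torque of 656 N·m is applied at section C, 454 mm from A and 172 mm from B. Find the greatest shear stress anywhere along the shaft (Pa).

Compatibility: T_A·a/J_AC = T_B·b/J_CB with T_A + T_B = T₀.
J_AC = 3.90×10^-8 m⁴, J_CB = 2.55×10^-6 m⁴, so T_A = T₀·(J_AC/a)/((J_AC/a)+(J_CB/b)) = 3.774 N·m, T_B = 652.2 N·m.
τ in each portion: τ_AC = 1.22×10^6 Pa, τ_CB = 9.13×10^6 Pa; maximum is in CB.
τ_max = T_CB·r/J = 652.2·0.0357/2.55×10^-6 = 9.126×10^6 Pa.

9.13e6 Pa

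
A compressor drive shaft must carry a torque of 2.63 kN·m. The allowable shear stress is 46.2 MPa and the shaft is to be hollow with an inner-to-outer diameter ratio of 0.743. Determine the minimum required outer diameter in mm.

74.7 mm

For a hollow shaft with d_i/d_o = 0.743: τ_max = 16T/(π d_o³ (1−k⁴)), so d_o = [16T/(π τ_allow (1−k⁴))]^(1/3) = [16·2630/(π·4.62×10^7·0.6952)]^(1/3) = 0.07471 m.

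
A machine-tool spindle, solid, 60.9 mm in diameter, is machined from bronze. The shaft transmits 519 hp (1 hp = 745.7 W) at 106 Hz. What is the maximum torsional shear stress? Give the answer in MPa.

13.1 MPa

ω = 2π·106 = 666.0 rad/s, so T = P/ω = 519×745.7 / 666.0 = 581.1 N·m.
J = πd⁴/32 = π(0.0609)⁴/32 = 1.350×10^-6 m⁴.
τ_max = T·r/J = 581.1 × 0.0304 / 1.350×10^-6 = 1.310×10^7 Pa.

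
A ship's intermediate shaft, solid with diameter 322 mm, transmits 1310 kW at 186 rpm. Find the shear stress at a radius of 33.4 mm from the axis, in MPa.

ω = 2π·186/60 = 19.48 rad/s, so T = P/ω = 1310×10³ / 19.48 = 67260 N·m.
J = πd⁴/32 = π(0.322)⁴/32 = 1.055×10^-3 m⁴.
Shear stress varies linearly with radius: τ = T·r/J = 67260 × 0.0334 / 1.055×10^-3 = 2.128×10^6 Pa.

2.13 MPa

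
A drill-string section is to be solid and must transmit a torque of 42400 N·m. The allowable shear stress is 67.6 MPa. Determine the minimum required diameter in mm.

147 mm

For a solid shaft τ_max = 16T/(πd³), so d = (16T/(π τ_allow))^(1/3) = (16·42400/(π·6.76×10^7))^(1/3) = 0.1473 m.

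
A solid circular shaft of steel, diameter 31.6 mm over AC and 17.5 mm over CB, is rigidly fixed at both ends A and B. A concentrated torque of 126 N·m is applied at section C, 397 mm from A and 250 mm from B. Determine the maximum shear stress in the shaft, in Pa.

1.77e7 Pa

Compatibility: T_A·a/J_AC = T_B·b/J_CB with T_A + T_B = T₀.
J_AC = 9.79×10^-8 m⁴, J_CB = 9.21×10^-9 m⁴, so T_A = T₀·(J_AC/a)/((J_AC/a)+(J_CB/b)) = 109.6 N·m, T_B = 16.37 N·m.
τ in each portion: τ_AC = 1.77×10^7 Pa, τ_CB = 1.56×10^7 Pa; maximum is in AC.
τ_max = T_AC·r/J = 109.6·0.0158/9.79×10^-8 = 1.769×10^7 Pa.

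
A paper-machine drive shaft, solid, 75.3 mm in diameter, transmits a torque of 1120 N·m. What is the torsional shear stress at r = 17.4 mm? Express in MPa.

6.17 MPa

J = πd⁴/32 = π(0.0753)⁴/32 = 3.156×10^-6 m⁴.
Shear stress varies linearly with radius: τ = T·r/J = 1120 × 0.0174 / 3.156×10^-6 = 6.174×10^6 Pa.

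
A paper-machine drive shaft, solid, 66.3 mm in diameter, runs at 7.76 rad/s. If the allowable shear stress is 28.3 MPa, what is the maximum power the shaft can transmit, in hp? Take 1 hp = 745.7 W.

J = πd⁴/32 = π(0.0663)⁴/32 = 1.897×10^-6 m⁴.
T_max = τ_allow·J/r = 2.83×10^7 × 1.897×10^-6 / 0.0331 = 1619 N·m.
ω = 7.76 rad/s, so P_max = T_max·ω = 1.257×10^4 W.

16.9 hp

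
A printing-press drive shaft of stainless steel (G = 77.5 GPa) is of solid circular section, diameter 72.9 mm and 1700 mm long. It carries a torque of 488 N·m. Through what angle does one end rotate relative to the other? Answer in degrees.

J = πd⁴/32 = π(0.0729)⁴/32 = 2.773×10^-6 m⁴.
θ = T·L/(G·J) = 488.0 × 1.70 / (77.5×10⁹ × 2.773×10^-6) = 3.861×10^-3 rad.

0.221°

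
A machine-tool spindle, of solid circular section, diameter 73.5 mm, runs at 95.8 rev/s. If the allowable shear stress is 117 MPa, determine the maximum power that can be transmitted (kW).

5490 kW

J = πd⁴/32 = π(0.0735)⁴/32 = 2.865×10^-6 m⁴.
T_max = τ_allow·J/r = 1.17×10^8 × 2.865×10^-6 / 0.0367 = 9122 N·m.
ω = 2π·95.8 = 601.9 rad/s, so P_max = T_max·ω = 5.491×10^6 W.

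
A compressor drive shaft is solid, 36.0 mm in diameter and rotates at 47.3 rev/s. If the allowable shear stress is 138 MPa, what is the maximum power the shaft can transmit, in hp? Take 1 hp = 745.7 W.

504 hp

J = πd⁴/32 = π(0.0360)⁴/32 = 1.649×10^-7 m⁴.
T_max = τ_allow·J/r = 1.38×10^8 × 1.649×10^-7 / 0.0180 = 1264 N·m.
ω = 2π·47.3 = 297.2 rad/s, so P_max = T_max·ω = 3.757×10^5 W.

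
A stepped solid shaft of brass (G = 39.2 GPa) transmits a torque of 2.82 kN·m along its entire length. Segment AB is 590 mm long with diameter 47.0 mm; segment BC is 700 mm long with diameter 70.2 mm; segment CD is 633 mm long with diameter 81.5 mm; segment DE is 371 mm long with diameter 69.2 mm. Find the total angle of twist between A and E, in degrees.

7.57°

J_AB = π(0.0470)⁴/32 = 4.79×10^-7 m⁴; J_BC = π(0.0702)⁴/32 = 2.38×10^-6 m⁴; J_CD = π(0.0815)⁴/32 = 4.33×10^-6 m⁴; J_DE = π(0.0692)⁴/32 = 2.25×10^-6 m⁴.
θ = (T/G)·Σ L_i/J_i = (2820/39.2×10⁹)·(0.590/4.79×10^-7 + 0.700/2.38×10^-6 + 0.633/4.33×10^-6 + 0.371/2.25×10^-6) = 0.1321 rad.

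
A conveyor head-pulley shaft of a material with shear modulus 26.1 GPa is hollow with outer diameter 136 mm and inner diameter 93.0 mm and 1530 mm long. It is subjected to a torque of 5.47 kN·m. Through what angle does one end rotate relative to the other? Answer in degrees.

0.700°

J = π(d_o⁴ − d_i⁴)/32 = π(0.136⁴ − 0.0930⁴)/32 = 2.624×10^-5 m⁴.
θ = T·L/(G·J) = 5470 × 1.53 / (26.1×10⁹ × 2.624×10^-5) = 0.01222 rad.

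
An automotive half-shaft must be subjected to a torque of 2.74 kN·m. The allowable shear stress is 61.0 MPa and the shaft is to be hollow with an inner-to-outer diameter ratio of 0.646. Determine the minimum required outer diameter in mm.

For a hollow shaft with d_i/d_o = 0.646: τ_max = 16T/(π d_o³ (1−k⁴)), so d_o = [16T/(π τ_allow (1−k⁴))]^(1/3) = [16·2740/(π·6.10×10^7·0.8258)]^(1/3) = 0.06519 m.

65.2 mm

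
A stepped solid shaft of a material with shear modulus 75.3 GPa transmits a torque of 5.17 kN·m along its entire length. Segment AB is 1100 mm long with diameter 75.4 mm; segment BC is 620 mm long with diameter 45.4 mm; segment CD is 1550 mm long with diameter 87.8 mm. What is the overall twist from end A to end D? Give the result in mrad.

144 mrad

J_AB = π(0.0754)⁴/32 = 3.17×10^-6 m⁴; J_BC = π(0.0454)⁴/32 = 4.17×10^-7 m⁴; J_CD = π(0.0878)⁴/32 = 5.83×10^-6 m⁴.
θ = (T/G)·Σ L_i/J_i = (5170/75.3×10⁹)·(1.10/3.17×10^-6 + 0.620/4.17×10^-7 + 1.55/5.83×10^-6) = 0.1441 rad.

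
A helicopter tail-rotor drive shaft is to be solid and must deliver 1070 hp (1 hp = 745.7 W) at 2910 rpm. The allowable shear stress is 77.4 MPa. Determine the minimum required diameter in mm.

ω = 2π·2910/60 = 304.7 rad/s, so T = P/ω = 1070×745.7 / 304.7 = 2618 N·m.
For a solid shaft τ_max = 16T/(πd³), so d = (16T/(π τ_allow))^(1/3) = (16·2618/(π·7.74×10^7))^(1/3) = 0.05564 m.

55.6 mm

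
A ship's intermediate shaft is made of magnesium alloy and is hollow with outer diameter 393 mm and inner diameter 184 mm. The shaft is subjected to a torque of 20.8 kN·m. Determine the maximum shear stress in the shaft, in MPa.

J = π(d_o⁴ − d_i⁴)/32 = π(0.393⁴ − 0.184⁴)/32 = 2.229×10^-3 m⁴.
τ_max = T·r/J = 20800 × 0.197 / 2.229×10^-3 = 1.833×10^6 Pa.

1.83 MPa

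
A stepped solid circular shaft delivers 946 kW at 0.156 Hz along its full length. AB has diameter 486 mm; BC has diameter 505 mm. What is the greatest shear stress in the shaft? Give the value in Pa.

4.28e7 Pa

ω = 2π·0.156 = 0.9802 rad/s, so T = P/ω = 946×10³ / 0.9802 = 965100 N·m.
Under the same torque, τ_max = 16T/(πd³) is largest where d is smallest — segment AB (d = 486 mm).
τ_max = 16·965100/(π·(0.486)³) = 4.282×10^7 Pa.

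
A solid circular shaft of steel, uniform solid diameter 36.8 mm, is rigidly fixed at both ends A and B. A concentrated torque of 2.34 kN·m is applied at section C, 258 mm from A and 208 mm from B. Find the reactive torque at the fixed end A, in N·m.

With uniform GJ and both ends fixed, compatibility θ_AC = θ_CB gives T_A·a = T_B·b, together with T_A + T_B = T₀.
T_A = T₀·b/(a+b) = 2340·208/466.0 = 1044 N·m; T_B = 1296 N·m.

1040 N·m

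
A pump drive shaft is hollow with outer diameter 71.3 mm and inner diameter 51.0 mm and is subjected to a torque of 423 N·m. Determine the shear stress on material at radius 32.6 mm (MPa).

7.36 MPa

J = π(d_o⁴ − d_i⁴)/32 = π(0.0713⁴ − 0.0510⁴)/32 = 1.873×10^-6 m⁴.
Shear stress varies linearly with radius: τ = T·r/J = 423.0 × 0.0326 / 1.873×10^-6 = 7.362×10^6 Pa.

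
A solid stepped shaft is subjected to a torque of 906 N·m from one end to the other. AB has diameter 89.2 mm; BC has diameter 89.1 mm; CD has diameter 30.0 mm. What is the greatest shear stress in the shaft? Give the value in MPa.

Under the same torque, τ_max = 16T/(πd³) is largest where d is smallest — segment CD (d = 30.0 mm).
τ_max = 16·906.0/(π·(0.0300)³) = 1.709×10^8 Pa.

171 MPa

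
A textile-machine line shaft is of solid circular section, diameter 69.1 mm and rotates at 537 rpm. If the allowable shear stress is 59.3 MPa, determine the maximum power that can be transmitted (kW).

216 kW

J = πd⁴/32 = π(0.0691)⁴/32 = 2.238×10^-6 m⁴.
T_max = τ_allow·J/r = 5.93×10^7 × 2.238×10^-6 / 0.0345 = 3842 N·m.
ω = 2π·537/60 = 56.23 rad/s, so P_max = T_max·ω = 2.160×10^5 W.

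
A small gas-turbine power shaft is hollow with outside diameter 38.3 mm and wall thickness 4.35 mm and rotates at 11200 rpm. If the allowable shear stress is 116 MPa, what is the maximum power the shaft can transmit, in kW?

965 kW

J = π(d_o⁴ − d_i⁴)/32 = π(0.0383⁴ − 0.0296⁴)/32 = 1.359×10^-7 m⁴.
T_max = τ_allow·J/r = 1.16×10^8 × 1.359×10^-7 / 0.0191 = 823.1 N·m.
ω = 2π·11200/60 = 1173 rad/s, so P_max = T_max·ω = 9.654×10^5 W.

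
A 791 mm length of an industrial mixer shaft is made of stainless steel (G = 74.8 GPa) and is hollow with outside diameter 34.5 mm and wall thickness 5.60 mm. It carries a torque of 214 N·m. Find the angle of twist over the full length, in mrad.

20.5 mrad

J = π(d_o⁴ − d_i⁴)/32 = π(0.0345⁴ − 0.0233⁴)/32 = 1.101×10^-7 m⁴.
θ = T·L/(G·J) = 214.0 × 0.791 / (74.8×10⁹ × 1.101×10^-7) = 0.02055 rad.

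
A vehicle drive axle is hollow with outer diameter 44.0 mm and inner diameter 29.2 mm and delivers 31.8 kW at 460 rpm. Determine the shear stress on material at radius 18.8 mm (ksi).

ω = 2π·460/60 = 48.17 rad/s, so T = P/ω = 31.8×10³ / 48.17 = 660.1 N·m.
J = π(d_o⁴ − d_i⁴)/32 = π(0.0440⁴ − 0.0292⁴)/32 = 2.966×10^-7 m⁴.
Shear stress varies linearly with radius: τ = T·r/J = 660.1 × 0.0188 / 2.966×10^-7 = 4.184×10^7 Pa.

6.07 ksi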